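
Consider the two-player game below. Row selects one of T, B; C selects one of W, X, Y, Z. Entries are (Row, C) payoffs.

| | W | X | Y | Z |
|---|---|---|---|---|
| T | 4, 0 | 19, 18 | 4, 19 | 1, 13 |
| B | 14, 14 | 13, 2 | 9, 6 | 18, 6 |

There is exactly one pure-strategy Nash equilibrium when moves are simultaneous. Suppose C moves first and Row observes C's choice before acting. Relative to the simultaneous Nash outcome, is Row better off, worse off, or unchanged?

Backward induction with C moving first.
- W: BR = B, leader payoff 14.
- X: BR = T, leader payoff 18.
- Y: BR = B, leader payoff 6.
- Z: BR = B, leader payoff 6.
C's induced payoffs are 14, 18, 6, 6, so C commits to X. Subgame-perfect outcome: (T, X) with payoffs (19, 18).
Now find the simultaneous Nash equilibrium.
Row's best replies: W→B; X→T; Y→B; Z→B.
C's best replies: T→Y; B→W.
Only (B, W) has each player best-responding; Nash payoffs (14, 14).
Row earns 19 sequentially versus 14 at the Nash outcome: better off.

better off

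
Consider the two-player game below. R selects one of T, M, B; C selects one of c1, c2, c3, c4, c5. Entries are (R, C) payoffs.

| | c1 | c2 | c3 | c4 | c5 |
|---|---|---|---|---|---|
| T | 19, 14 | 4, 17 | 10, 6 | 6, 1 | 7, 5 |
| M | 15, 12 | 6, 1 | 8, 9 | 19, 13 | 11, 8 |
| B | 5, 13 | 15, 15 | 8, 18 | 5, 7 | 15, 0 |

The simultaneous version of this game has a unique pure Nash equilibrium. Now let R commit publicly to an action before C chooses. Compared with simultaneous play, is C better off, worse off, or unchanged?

unchanged

C best-responds to each possible R move:
- T: C compares 14, 17, 6, 1, 5 and picks c2; R would get 4.
- M: C compares 12, 1, 9, 13, 8 and picks c4; R would get 19.
- B: C compares 13, 15, 18, 7, 0 and picks c3; R would get 8.
R's induced payoffs are 4, 19, 8, so R commits to M. Subgame-perfect outcome: (M, c4) with payoffs (19, 13).
Under simultaneous play:
R's best replies: c1→T; c2→B; c3→T; c4→M; c5→B.
C's best replies: T→c2; M→c4; B→c3.
The unique mutual best reply is (M, c4), giving (19, 13).
C earns 13 sequentially versus 13 at the Nash outcome: unchanged.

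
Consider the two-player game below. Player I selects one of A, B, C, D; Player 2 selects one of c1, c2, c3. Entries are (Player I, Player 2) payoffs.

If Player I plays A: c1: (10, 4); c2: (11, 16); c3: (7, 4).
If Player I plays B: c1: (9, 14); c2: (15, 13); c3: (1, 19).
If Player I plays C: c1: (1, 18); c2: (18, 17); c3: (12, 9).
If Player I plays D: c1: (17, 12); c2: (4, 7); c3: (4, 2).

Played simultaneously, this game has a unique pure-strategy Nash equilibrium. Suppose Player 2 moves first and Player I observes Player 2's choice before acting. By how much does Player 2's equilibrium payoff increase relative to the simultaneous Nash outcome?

5

Player I best-responds to each possible Player 2 move:
- c1: Player I compares 10, 9, 1, 17 and picks D; Player 2 would get 12.
- c2: Player I compares 11, 15, 18, 4 and picks C; Player 2 would get 17.
- c3: Player I compares 7, 1, 12, 4 and picks C; Player 2 would get 9.
Player 2's induced payoffs are 12, 17, 9, so Player 2 commits to c2. Subgame-perfect outcome: (C, c2) with payoffs (18, 17).
Now find the simultaneous Nash equilibrium.
Player I's best replies: c1→D; c2→C; c3→C.
Player 2's best replies: A→c2; B→c3; C→c1; D→c1.
The unique mutual best reply is (D, c1), giving (17, 12).
Player 2's commitment gain: 17 − 12 = 5.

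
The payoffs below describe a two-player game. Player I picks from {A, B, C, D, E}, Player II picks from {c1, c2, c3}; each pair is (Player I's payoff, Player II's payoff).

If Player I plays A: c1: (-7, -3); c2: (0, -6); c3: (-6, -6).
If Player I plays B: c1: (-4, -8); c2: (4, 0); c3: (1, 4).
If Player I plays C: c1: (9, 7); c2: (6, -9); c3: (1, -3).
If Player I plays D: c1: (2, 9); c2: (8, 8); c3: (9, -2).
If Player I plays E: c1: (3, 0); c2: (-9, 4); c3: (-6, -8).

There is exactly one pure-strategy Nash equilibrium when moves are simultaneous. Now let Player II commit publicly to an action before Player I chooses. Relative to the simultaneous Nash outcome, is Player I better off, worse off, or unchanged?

worse off

Solve by backward induction (Player II leads).
- c1 → Player I plays C (best of -7, -4, 9, 2, 3); Player II gets 7.
- c2 → Player I plays D (best of 0, 4, 6, 8, -9); Player II gets 8.
- c3 → Player I plays D (best of -6, 1, 1, 9, -6); Player II gets -2.
Player II's induced payoffs are 7, 8, -2, so Player II commits to c2. Subgame-perfect outcome: (D, c2) with payoffs (8, 8).
For the simultaneous game, intersect best replies.
Player I's best replies: c1→C; c2→D; c3→D.
Player II's best replies: A→c1; B→c3; C→c1; D→c1; E→c2.
Only (C, c1) has each player best-responding; Nash payoffs (9, 7).
Player I earns 8 sequentially versus 9 at the Nash outcome: worse off.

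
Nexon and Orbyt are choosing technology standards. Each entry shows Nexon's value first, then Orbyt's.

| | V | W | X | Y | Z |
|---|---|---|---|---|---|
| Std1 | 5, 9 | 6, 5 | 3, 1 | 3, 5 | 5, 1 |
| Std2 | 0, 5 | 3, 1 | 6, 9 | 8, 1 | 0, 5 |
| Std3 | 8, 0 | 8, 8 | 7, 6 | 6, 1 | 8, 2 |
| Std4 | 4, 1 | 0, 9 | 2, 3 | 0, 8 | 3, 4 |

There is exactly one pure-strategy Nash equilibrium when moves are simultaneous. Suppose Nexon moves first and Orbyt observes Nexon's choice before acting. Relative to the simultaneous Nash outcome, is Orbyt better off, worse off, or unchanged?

unchanged

Work backward from Orbyt's decision.
- Std1 → Orbyt plays V (best of 9, 5, 1, 5, 1); Nexon gets 5.
- Std2 → Orbyt plays X (best of 5, 1, 9, 1, 5); Nexon gets 6.
- Std3 → Orbyt plays W (best of 0, 8, 6, 1, 2); Nexon gets 8.
- Std4 → Orbyt plays W (best of 1, 9, 3, 8, 4); Nexon gets 0.
Maximizing over 5, 6, 8, 0, Nexon chooses Std3. Subgame-perfect outcome: (Std3, W) with payoffs (8, 8).
For the simultaneous game, intersect best replies.
Nexon's best replies: V→Std3; W→Std3; X→Std3; Y→Std2; Z→Std3.
Orbyt's best replies: Std1→V; Std2→X; Std3→W; Std4→W.
Only (Std3, W) has each player best-responding; Nash payoffs (8, 8).
Orbyt earns 8 sequentially versus 8 at the Nash outcome: unchanged.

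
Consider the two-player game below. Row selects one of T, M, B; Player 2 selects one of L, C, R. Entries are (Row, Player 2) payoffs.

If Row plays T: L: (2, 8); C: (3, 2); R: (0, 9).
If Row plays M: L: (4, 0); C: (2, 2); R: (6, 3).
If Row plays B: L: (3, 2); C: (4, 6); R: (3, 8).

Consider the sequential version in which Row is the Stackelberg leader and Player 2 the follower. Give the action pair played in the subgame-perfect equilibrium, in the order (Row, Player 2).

Player 2 best-responds to each possible Row move:
- T: BR = R, leader payoff 0.
- M: BR = R, leader payoff 6.
- B: BR = R, leader payoff 3.
Maximizing over 0, 6, 3, Row chooses M. Subgame-perfect outcome: (M, R) with payoffs (6, 3).

(M, R)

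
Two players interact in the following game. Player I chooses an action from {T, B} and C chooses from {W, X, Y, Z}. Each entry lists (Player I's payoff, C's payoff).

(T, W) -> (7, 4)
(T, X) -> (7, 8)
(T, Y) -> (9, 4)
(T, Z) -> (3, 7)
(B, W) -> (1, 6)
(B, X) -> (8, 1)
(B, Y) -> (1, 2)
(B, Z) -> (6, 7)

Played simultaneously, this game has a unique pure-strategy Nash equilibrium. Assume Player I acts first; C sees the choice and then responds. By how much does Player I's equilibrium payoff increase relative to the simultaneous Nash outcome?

C best-responds to each possible Player I move:
- T: BR = X, leader payoff 7.
- B: BR = Z, leader payoff 6.
Maximizing over 7, 6, Player I chooses T. Subgame-perfect outcome: (T, X) with payoffs (7, 8).
Under simultaneous play:
Player I's best replies: W→T; X→B; Y→T; Z→B.
C's best replies: T→X; B→Z.
Only (B, Z) has each player best-responding; Nash payoffs (6, 7).
Player I's commitment gain: 7 − 6 = 1.

1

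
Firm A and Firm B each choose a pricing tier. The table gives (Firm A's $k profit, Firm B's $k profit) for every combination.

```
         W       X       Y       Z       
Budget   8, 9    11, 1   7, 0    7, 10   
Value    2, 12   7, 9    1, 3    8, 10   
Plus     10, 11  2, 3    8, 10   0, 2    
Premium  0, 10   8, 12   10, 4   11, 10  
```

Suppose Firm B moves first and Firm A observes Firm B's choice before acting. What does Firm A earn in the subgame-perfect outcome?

10

Work backward from Firm A's decision.
- W: BR = Plus, leader payoff 11.
- X: BR = Budget, leader payoff 1.
- Y: BR = Premium, leader payoff 4.
- Z: BR = Premium, leader payoff 10.
Maximizing over 11, 1, 4, 10, Firm B chooses W. Subgame-perfect outcome: (Plus, W) with payoffs (10, 11).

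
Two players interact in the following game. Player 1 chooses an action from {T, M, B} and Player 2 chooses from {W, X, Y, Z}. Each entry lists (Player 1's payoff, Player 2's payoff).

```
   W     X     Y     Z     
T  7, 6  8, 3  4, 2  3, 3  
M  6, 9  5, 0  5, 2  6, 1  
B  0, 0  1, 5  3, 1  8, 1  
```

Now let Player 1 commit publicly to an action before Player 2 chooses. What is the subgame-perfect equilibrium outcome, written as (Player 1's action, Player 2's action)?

(T, W)

Work backward from Player 2's decision.
- T → Player 2 plays W (best of 6, 3, 2, 3); Player 1 gets 7.
- M → Player 2 plays W (best of 9, 0, 2, 1); Player 1 gets 6.
- B → Player 2 plays X (best of 0, 5, 1, 1); Player 1 gets 1.
Among 7, 6, 1, the best is 7 at T. Subgame-perfect outcome: (T, W) with payoffs (7, 6).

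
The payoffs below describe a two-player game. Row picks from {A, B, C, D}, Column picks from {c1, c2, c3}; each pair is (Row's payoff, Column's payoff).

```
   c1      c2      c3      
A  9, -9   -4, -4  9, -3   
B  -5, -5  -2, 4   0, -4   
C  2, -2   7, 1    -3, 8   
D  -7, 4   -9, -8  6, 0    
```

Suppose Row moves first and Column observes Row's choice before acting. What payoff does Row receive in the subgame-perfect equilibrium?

Work backward from Column's decision.
- A: BR = c3, leader payoff 9.
- B: BR = c2, leader payoff -2.
- C: BR = c3, leader payoff -3.
- D: BR = c1, leader payoff -7.
Row's induced payoffs are 9, -2, -3, -7, so Row commits to A. Subgame-perfect outcome: (A, c3) with payoffs (9, -3).

9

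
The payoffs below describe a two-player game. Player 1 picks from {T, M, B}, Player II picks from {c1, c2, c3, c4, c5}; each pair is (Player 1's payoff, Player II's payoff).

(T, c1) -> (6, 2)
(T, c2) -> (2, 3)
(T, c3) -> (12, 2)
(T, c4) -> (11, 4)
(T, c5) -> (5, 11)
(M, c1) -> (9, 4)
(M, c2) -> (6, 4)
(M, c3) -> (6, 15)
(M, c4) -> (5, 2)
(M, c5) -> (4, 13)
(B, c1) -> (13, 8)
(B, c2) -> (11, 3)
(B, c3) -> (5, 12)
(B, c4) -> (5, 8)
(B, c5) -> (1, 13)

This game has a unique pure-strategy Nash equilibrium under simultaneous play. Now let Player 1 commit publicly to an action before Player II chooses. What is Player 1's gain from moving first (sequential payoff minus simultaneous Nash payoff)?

Work backward from Player II's decision.
- T → Player II plays c5 (best of 2, 3, 2, 4, 11); Player 1 gets 5.
- M → Player II plays c3 (best of 4, 4, 15, 2, 13); Player 1 gets 6.
- B → Player II plays c5 (best of 8, 3, 12, 8, 13); Player 1 gets 1.
Among 5, 6, 1, the best is 6 at M. Subgame-perfect outcome: (M, c3) with payoffs (6, 15).
Under simultaneous play:
Player 1's best replies: c1→B; c2→B; c3→T; c4→T; c5→T.
Player II's best replies: T→c5; M→c3; B→c5.
Only (T, c5) has each player best-responding; Nash payoffs (5, 11).
Player 1's commitment gain: 6 − 5 = 1.

1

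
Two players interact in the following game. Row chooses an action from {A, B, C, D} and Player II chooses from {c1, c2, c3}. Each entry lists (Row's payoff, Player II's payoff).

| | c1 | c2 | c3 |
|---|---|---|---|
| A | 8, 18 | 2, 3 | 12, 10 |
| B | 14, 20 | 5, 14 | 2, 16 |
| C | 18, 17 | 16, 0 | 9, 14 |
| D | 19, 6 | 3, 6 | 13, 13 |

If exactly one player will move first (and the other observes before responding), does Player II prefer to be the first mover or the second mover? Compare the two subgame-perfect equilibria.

If Row leads: Player II's best replies are A→c1, B→c1, C→c1, D→c3; Row's induced payoffs 8, 14, 18, 13; outcome (C, c1), payoffs (18, 17).
If Player II leads: Row's best replies are c1→D, c2→C, c3→D; Player II's induced payoffs 6, 0, 13; outcome (D, c3), payoffs (13, 13).
Player II gets 13 moving first and 17 moving second, so Player II prefers to move second.

second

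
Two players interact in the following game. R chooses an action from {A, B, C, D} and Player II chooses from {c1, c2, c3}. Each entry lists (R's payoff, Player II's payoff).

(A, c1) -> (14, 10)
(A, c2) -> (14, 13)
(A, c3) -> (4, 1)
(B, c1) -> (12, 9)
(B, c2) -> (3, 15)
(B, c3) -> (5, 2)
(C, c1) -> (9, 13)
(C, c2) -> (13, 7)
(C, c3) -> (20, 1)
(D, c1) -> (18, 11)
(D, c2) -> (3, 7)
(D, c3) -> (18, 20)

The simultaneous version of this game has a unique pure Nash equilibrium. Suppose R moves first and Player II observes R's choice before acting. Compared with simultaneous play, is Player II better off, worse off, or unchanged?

better off

Solve by backward induction (R leads).
- A: BR = c2, leader payoff 14.
- B: BR = c2, leader payoff 3.
- C: BR = c1, leader payoff 9.
- D: BR = c3, leader payoff 18.
Among 14, 3, 9, 18, the best is 18 at D. Subgame-perfect outcome: (D, c3) with payoffs (18, 20).
Under simultaneous play:
R's best replies: c1→D; c2→A; c3→C.
Player II's best replies: A→c2; B→c2; C→c1; D→c3.
The unique mutual best reply is (A, c2), giving (14, 13).
Player II earns 20 sequentially versus 13 at the Nash outcome: better off.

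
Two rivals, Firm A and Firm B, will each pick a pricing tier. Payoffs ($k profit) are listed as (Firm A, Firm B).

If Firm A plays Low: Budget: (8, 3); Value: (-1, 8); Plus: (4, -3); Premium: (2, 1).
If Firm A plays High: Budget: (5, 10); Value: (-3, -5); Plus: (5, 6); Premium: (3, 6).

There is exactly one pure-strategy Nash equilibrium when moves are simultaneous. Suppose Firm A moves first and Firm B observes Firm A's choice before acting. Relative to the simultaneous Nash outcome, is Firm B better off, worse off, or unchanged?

better off

Solve by backward induction (Firm A leads).
- Low: Firm B compares 3, 8, -3, 1 and picks Value; Firm A would get -1.
- High: Firm B compares 10, -5, 6, 6 and picks Budget; Firm A would get 5.
Among -1, 5, the best is 5 at High. Subgame-perfect outcome: (High, Budget) with payoffs (5, 10).
For the simultaneous game, intersect best replies.
Firm A's best replies: Budget→Low; Value→Low; Plus→High; Premium→High.
Firm B's best replies: Low→Value; High→Budget.
The unique mutual best reply is (Low, Value), giving (-1, 8).
Firm B earns 10 sequentially versus 8 at the Nash outcome: better off.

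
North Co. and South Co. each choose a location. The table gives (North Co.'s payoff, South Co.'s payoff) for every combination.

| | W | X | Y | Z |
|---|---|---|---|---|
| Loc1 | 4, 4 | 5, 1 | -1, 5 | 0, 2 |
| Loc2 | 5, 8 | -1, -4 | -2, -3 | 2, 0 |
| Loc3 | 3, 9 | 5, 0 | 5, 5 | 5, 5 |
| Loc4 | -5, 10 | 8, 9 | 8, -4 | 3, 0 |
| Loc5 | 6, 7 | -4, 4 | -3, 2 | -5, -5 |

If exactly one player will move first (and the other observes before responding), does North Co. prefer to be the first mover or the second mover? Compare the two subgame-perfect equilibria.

second

If North Co. leads: South Co.'s best replies are Loc1→Y, Loc2→W, Loc3→W, Loc4→W, Loc5→W; North Co.'s induced payoffs -1, 5, 3, -5, 6; outcome (Loc5, W), payoffs (6, 7).
If South Co. leads: North Co.'s best replies are W→Loc5, X→Loc4, Y→Loc4, Z→Loc3; South Co.'s induced payoffs 7, 9, -4, 5; outcome (Loc4, X), payoffs (8, 9).
North Co. gets 6 moving first and 8 moving second, so North Co. prefers to move second.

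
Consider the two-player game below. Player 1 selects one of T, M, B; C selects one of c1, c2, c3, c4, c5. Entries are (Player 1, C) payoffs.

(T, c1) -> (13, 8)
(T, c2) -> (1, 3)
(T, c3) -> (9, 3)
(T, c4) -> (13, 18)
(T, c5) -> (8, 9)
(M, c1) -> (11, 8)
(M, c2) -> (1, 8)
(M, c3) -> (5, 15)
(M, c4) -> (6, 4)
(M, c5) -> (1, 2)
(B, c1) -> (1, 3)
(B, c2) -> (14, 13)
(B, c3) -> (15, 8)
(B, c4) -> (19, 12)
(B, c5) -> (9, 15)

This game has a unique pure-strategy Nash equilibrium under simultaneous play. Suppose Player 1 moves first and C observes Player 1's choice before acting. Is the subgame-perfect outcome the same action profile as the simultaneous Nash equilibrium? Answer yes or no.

no

Backward induction with Player 1 moving first.
- T: C compares 8, 3, 3, 18, 9 and picks c4; Player 1 would get 13.
- M: C compares 8, 8, 15, 4, 2 and picks c3; Player 1 would get 5.
- B: C compares 3, 13, 8, 12, 15 and picks c5; Player 1 would get 9.
Player 1's induced payoffs are 13, 5, 9, so Player 1 commits to T. Subgame-perfect outcome: (T, c4) with payoffs (13, 18).
Under simultaneous play:
Player 1's best replies: c1→T; c2→B; c3→B; c4→B; c5→B.
C's best replies: T→c4; M→c3; B→c5.
The unique mutual best reply is (B, c5), giving (9, 15).
Sequential outcome (T, c4) differs from the Nash profile (B, c5).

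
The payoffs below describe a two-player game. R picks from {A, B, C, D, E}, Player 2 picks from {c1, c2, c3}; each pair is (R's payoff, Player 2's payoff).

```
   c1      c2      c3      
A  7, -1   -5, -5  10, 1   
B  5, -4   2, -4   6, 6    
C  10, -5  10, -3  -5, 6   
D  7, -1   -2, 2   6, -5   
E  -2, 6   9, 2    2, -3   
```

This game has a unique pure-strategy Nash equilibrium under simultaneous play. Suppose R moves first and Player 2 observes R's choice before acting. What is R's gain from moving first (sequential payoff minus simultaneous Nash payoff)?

Player 2 best-responds to each possible R move:
- A → Player 2 plays c3 (best of -1, -5, 1); R gets 10.
- B → Player 2 plays c3 (best of -4, -4, 6); R gets 6.
- C → Player 2 plays c3 (best of -5, -3, 6); R gets -5.
- D → Player 2 plays c2 (best of -1, 2, -5); R gets -2.
- E → Player 2 plays c1 (best of 6, 2, -3); R gets -2.
Among 10, 6, -5, -2, -2, the best is 10 at A. Subgame-perfect outcome: (A, c3) with payoffs (10, 1).
Now find the simultaneous Nash equilibrium.
R's best replies: c1→C; c2→C; c3→A.
Player 2's best replies: A→c3; B→c3; C→c3; D→c2; E→c1.
The unique mutual best reply is (A, c3), giving (10, 1).
R's commitment gain: 10 − 10 = 0.

0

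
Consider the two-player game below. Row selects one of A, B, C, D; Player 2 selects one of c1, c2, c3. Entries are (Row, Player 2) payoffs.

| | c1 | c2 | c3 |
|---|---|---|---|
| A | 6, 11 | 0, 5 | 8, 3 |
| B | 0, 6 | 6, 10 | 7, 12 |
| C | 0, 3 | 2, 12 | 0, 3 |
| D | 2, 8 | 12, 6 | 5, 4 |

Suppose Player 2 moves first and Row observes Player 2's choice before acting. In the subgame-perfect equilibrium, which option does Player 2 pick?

c1

Row best-responds to each possible Player 2 move:
- c1 → Row plays A (best of 6, 0, 0, 2); Player 2 gets 11.
- c2 → Row plays D (best of 0, 6, 2, 12); Player 2 gets 6.
- c3 → Row plays A (best of 8, 7, 0, 5); Player 2 gets 3.
Player 2's induced payoffs are 11, 6, 3, so Player 2 commits to c1. Subgame-perfect outcome: (A, c1) with payoffs (6, 11).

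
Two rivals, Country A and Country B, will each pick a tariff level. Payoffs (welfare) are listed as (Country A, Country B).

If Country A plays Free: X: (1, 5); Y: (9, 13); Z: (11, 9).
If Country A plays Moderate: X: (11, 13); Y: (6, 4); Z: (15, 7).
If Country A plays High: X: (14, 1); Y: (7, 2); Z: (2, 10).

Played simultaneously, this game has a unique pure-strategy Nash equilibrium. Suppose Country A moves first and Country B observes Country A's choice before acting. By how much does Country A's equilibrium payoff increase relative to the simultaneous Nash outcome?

2

Backward induction with Country A moving first.
- Free: BR = Y, leader payoff 9.
- Moderate: BR = X, leader payoff 11.
- High: BR = Z, leader payoff 2.
Country A's induced payoffs are 9, 11, 2, so Country A commits to Moderate. Subgame-perfect outcome: (Moderate, X) with payoffs (11, 13).
Under simultaneous play:
Country A's best replies: X→High; Y→Free; Z→Moderate.
Country B's best replies: Free→Y; Moderate→X; High→Z.
Only (Free, Y) has each player best-responding; Nash payoffs (9, 13).
Country A's commitment gain: 11 − 9 = 2.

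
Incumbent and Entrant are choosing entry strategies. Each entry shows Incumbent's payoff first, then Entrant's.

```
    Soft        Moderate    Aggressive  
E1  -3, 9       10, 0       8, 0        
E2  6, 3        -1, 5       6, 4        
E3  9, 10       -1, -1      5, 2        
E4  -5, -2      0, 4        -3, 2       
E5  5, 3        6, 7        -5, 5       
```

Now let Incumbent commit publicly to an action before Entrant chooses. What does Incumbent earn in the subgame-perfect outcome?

9

Work backward from Entrant's decision.
- E1: BR = Soft, leader payoff -3.
- E2: BR = Moderate, leader payoff -1.
- E3: BR = Soft, leader payoff 9.
- E4: BR = Moderate, leader payoff 0.
- E5: BR = Moderate, leader payoff 6.
Incumbent's induced payoffs are -3, -1, 9, 0, 6, so Incumbent commits to E3. Subgame-perfect outcome: (E3, Soft) with payoffs (9, 10).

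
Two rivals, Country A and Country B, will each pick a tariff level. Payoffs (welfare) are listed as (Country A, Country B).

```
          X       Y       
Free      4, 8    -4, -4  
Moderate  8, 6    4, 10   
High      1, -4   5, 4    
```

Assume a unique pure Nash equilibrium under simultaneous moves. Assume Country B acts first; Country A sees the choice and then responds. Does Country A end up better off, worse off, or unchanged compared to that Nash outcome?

better off

Work backward from Country A's decision.
- X → Country A plays Moderate (best of 4, 8, 1); Country B gets 6.
- Y → Country A plays High (best of -4, 4, 5); Country B gets 4.
Maximizing over 6, 4, Country B chooses X. Subgame-perfect outcome: (Moderate, X) with payoffs (8, 6).
Under simultaneous play:
Country A's best replies: X→Moderate; Y→High.
Country B's best replies: Free→X; Moderate→Y; High→Y.
Only (High, Y) has each player best-responding; Nash payoffs (5, 4).
Country A earns 8 sequentially versus 5 at the Nash outcome: better off.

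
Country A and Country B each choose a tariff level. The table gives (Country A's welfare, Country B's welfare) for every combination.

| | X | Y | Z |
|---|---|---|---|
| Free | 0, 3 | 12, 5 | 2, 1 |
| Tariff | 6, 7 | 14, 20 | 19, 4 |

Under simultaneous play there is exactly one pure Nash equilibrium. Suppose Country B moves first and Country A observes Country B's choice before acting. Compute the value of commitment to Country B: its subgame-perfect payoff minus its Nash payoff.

Solve by backward induction (Country B leads).
- X → Country A plays Tariff (best of 0, 6); Country B gets 7.
- Y → Country A plays Tariff (best of 12, 14); Country B gets 20.
- Z → Country A plays Tariff (best of 2, 19); Country B gets 4.
Country B's induced payoffs are 7, 20, 4, so Country B commits to Y. Subgame-perfect outcome: (Tariff, Y) with payoffs (14, 20).
Now find the simultaneous Nash equilibrium.
Country A's best replies: X→Tariff; Y→Tariff; Z→Tariff.
Country B's best replies: Free→Y; Tariff→Y.
Only (Tariff, Y) has each player best-responding; Nash payoffs (14, 20).
Country B's commitment gain: 20 − 20 = 0.

0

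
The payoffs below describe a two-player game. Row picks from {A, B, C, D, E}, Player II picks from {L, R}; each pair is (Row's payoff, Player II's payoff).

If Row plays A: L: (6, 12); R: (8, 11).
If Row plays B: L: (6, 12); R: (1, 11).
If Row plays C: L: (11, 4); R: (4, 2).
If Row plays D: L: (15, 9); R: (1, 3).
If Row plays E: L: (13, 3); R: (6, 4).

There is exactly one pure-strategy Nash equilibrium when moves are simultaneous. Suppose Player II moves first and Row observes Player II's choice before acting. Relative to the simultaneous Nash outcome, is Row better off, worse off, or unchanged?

Work backward from Row's decision.
- L: BR = D, leader payoff 9.
- R: BR = A, leader payoff 11.
Player II's induced payoffs are 9, 11, so Player II commits to R. Subgame-perfect outcome: (A, R) with payoffs (8, 11).
Under simultaneous play:
Row's best replies: L→D; R→A.
Player II's best replies: A→L; B→L; C→L; D→L; E→R.
The unique mutual best reply is (D, L), giving (15, 9).
Row earns 8 sequentially versus 15 at the Nash outcome: worse off.

worse off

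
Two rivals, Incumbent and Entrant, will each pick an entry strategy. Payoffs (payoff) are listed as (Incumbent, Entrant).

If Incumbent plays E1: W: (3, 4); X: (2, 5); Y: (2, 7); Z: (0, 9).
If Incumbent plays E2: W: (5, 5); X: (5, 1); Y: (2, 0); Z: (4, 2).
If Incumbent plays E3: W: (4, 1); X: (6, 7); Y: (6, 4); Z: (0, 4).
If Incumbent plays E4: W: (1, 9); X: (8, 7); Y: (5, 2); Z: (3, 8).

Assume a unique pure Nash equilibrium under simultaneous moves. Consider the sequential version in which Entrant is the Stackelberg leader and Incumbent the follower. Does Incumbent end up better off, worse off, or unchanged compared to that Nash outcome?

Solve by backward induction (Entrant leads).
- W: Incumbent compares 3, 5, 4, 1 and picks E2; Entrant would get 5.
- X: Incumbent compares 2, 5, 6, 8 and picks E4; Entrant would get 7.
- Y: Incumbent compares 2, 2, 6, 5 and picks E3; Entrant would get 4.
- Z: Incumbent compares 0, 4, 0, 3 and picks E2; Entrant would get 2.
Maximizing over 5, 7, 4, 2, Entrant chooses X. Subgame-perfect outcome: (E4, X) with payoffs (8, 7).
Now find the simultaneous Nash equilibrium.
Incumbent's best replies: W→E2; X→E4; Y→E3; Z→E2.
Entrant's best replies: E1→Z; E2→W; E3→X; E4→W.
Only (E2, W) has each player best-responding; Nash payoffs (5, 5).
Incumbent earns 8 sequentially versus 5 at the Nash outcome: better off.

better off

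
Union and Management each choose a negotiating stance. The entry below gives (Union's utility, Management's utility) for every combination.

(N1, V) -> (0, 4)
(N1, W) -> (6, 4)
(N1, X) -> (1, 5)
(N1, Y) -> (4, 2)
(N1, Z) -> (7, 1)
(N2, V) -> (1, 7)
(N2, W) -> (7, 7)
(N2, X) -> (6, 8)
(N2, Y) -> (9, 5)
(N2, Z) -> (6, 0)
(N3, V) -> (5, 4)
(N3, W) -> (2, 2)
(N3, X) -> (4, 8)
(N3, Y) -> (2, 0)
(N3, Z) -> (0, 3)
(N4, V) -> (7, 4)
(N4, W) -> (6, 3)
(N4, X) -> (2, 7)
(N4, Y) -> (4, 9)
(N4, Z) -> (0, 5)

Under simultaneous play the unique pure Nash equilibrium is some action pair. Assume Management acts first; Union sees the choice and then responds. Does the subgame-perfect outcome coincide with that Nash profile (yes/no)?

Solve by backward induction (Management leads).
- V: BR = N4, leader payoff 4.
- W: BR = N2, leader payoff 7.
- X: BR = N2, leader payoff 8.
- Y: BR = N2, leader payoff 5.
- Z: BR = N1, leader payoff 1.
Management's induced payoffs are 4, 7, 8, 5, 1, so Management commits to X. Subgame-perfect outcome: (N2, X) with payoffs (6, 8).
Under simultaneous play:
Union's best replies: V→N4; W→N2; X→N2; Y→N2; Z→N1.
Management's best replies: N1→X; N2→X; N3→X; N4→Y.
Only (N2, X) has each player best-responding; Nash payoffs (6, 8).
Sequential outcome (N2, X) coincides with the Nash profile (N2, X).

yes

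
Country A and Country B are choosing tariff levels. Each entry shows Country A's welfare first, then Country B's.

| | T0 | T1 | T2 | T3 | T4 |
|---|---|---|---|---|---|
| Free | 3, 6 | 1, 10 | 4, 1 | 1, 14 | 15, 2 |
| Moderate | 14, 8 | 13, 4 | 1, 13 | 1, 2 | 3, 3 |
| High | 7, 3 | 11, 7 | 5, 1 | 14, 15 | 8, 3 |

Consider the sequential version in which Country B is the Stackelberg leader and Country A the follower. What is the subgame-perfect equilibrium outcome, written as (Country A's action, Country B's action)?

(High, T3)

Solve by backward induction (Country B leads).
- T0 → Country A plays Moderate (best of 3, 14, 7); Country B gets 8.
- T1 → Country A plays Moderate (best of 1, 13, 11); Country B gets 4.
- T2 → Country A plays High (best of 4, 1, 5); Country B gets 1.
- T3 → Country A plays High (best of 1, 1, 14); Country B gets 15.
- T4 → Country A plays Free (best of 15, 3, 8); Country B gets 2.
Maximizing over 8, 4, 1, 15, 2, Country B chooses T3. Subgame-perfect outcome: (High, T3) with payoffs (14, 15).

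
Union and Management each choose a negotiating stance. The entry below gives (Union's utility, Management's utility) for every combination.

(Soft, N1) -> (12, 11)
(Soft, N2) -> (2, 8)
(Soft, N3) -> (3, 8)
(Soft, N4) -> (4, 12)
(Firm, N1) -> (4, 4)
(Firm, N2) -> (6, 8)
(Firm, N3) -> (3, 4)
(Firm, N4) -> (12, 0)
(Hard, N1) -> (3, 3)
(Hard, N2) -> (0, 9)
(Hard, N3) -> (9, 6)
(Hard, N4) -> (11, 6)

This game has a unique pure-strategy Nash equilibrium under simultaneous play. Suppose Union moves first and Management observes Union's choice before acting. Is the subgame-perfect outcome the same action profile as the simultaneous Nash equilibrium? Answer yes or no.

yes

Solve by backward induction (Union leads).
- Soft → Management plays N4 (best of 11, 8, 8, 12); Union gets 4.
- Firm → Management plays N2 (best of 4, 8, 4, 0); Union gets 6.
- Hard → Management plays N2 (best of 3, 9, 6, 6); Union gets 0.
Among 4, 6, 0, the best is 6 at Firm. Subgame-perfect outcome: (Firm, N2) with payoffs (6, 8).
Under simultaneous play:
Union's best replies: N1→Soft; N2→Firm; N3→Hard; N4→Firm.
Management's best replies: Soft→N4; Firm→N2; Hard→N2.
The unique mutual best reply is (Firm, N2), giving (6, 8).
Sequential outcome (Firm, N2) coincides with the Nash profile (Firm, N2).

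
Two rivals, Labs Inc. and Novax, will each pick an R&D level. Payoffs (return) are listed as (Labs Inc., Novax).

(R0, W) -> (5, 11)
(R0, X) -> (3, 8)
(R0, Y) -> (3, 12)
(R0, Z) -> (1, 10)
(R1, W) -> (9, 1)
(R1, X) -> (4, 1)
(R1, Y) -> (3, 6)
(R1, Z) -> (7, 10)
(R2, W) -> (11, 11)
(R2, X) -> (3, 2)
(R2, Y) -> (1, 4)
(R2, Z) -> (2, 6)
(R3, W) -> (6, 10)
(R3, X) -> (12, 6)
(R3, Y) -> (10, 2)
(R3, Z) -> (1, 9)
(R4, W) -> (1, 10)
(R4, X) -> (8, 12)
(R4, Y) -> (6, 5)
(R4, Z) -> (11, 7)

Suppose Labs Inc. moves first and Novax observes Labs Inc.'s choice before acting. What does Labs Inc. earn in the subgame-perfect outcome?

Novax best-responds to each possible Labs Inc. move:
- R0 → Novax plays Y (best of 11, 8, 12, 10); Labs Inc. gets 3.
- R1 → Novax plays Z (best of 1, 1, 6, 10); Labs Inc. gets 7.
- R2 → Novax plays W (best of 11, 2, 4, 6); Labs Inc. gets 11.
- R3 → Novax plays W (best of 10, 6, 2, 9); Labs Inc. gets 6.
- R4 → Novax plays X (best of 10, 12, 5, 7); Labs Inc. gets 8.
Labs Inc.'s induced payoffs are 3, 7, 11, 6, 8, so Labs Inc. commits to R2. Subgame-perfect outcome: (R2, W) with payoffs (11, 11).

11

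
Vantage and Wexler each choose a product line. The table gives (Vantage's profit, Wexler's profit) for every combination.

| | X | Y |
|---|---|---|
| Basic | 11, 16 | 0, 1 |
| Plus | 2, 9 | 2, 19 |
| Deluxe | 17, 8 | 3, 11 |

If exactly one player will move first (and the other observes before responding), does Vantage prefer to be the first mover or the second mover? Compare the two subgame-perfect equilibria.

first

If Vantage leads: Wexler's best replies are Basic→X, Plus→Y, Deluxe→Y; Vantage's induced payoffs 11, 2, 3; outcome (Basic, X), payoffs (11, 16).
If Wexler leads: Vantage's best replies are X→Deluxe, Y→Deluxe; Wexler's induced payoffs 8, 11; outcome (Deluxe, Y), payoffs (3, 11).
Vantage gets 11 moving first and 3 moving second, so Vantage prefers to move first.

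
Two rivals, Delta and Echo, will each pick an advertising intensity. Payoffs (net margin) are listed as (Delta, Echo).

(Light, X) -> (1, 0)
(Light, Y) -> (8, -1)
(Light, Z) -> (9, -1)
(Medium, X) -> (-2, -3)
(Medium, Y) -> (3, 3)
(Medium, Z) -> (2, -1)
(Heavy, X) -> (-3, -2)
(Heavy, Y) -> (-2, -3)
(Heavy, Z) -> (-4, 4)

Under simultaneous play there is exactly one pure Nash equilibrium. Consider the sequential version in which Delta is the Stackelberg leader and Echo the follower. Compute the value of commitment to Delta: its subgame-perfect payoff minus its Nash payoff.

2

Echo best-responds to each possible Delta move:
- Light → Echo plays X (best of 0, -1, -1); Delta gets 1.
- Medium → Echo plays Y (best of -3, 3, -1); Delta gets 3.
- Heavy → Echo plays Z (best of -2, -3, 4); Delta gets -4.
Among 1, 3, -4, the best is 3 at Medium. Subgame-perfect outcome: (Medium, Y) with payoffs (3, 3).
Now find the simultaneous Nash equilibrium.
Delta's best replies: X→Light; Y→Light; Z→Light.
Echo's best replies: Light→X; Medium→Y; Heavy→Z.
Only (Light, X) has each player best-responding; Nash payoffs (1, 0).
Delta's commitment gain: 3 − 1 = 2.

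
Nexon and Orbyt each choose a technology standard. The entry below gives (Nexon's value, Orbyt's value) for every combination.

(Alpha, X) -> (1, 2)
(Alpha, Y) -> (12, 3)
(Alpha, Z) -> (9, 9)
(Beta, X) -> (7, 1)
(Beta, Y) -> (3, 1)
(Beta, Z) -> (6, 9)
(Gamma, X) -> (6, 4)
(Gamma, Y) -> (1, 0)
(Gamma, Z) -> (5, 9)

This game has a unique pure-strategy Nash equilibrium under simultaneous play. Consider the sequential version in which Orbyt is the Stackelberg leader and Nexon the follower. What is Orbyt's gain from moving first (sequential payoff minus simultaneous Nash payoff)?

Backward induction with Orbyt moving first.
- X: BR = Beta, leader payoff 1.
- Y: BR = Alpha, leader payoff 3.
- Z: BR = Alpha, leader payoff 9.
Orbyt's induced payoffs are 1, 3, 9, so Orbyt commits to Z. Subgame-perfect outcome: (Alpha, Z) with payoffs (9, 9).
Now find the simultaneous Nash equilibrium.
Nexon's best replies: X→Beta; Y→Alpha; Z→Alpha.
Orbyt's best replies: Alpha→Z; Beta→Z; Gamma→Z.
The unique mutual best reply is (Alpha, Z), giving (9, 9).
Orbyt's commitment gain: 9 − 9 = 0.

0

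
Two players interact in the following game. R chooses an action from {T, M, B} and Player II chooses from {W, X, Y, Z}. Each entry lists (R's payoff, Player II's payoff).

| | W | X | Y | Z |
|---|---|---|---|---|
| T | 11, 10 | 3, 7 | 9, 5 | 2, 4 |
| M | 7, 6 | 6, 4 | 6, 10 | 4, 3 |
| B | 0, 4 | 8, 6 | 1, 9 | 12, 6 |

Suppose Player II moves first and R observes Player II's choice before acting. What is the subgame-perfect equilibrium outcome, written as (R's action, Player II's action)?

(T, W)

R best-responds to each possible Player II move:
- W: R compares 11, 7, 0 and picks T; Player II would get 10.
- X: R compares 3, 6, 8 and picks B; Player II would get 6.
- Y: R compares 9, 6, 1 and picks T; Player II would get 5.
- Z: R compares 2, 4, 12 and picks B; Player II would get 6.
Maximizing over 10, 6, 5, 6, Player II chooses W. Subgame-perfect outcome: (T, W) with payoffs (11, 10).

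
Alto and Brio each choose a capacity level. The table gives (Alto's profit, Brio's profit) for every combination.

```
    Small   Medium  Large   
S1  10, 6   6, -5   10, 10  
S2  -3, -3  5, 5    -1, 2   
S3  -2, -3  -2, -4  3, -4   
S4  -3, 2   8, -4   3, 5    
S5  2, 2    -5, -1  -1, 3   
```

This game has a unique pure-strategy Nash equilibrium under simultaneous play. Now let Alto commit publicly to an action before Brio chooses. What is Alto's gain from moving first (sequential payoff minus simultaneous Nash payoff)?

0

Brio best-responds to each possible Alto move:
- S1 → Brio plays Large (best of 6, -5, 10); Alto gets 10.
- S2 → Brio plays Medium (best of -3, 5, 2); Alto gets 5.
- S3 → Brio plays Small (best of -3, -4, -4); Alto gets -2.
- S4 → Brio plays Large (best of 2, -4, 5); Alto gets 3.
- S5 → Brio plays Large (best of 2, -1, 3); Alto gets -1.
Maximizing over 10, 5, -2, 3, -1, Alto chooses S1. Subgame-perfect outcome: (S1, Large) with payoffs (10, 10).
For the simultaneous game, intersect best replies.
Alto's best replies: Small→S1; Medium→S4; Large→S1.
Brio's best replies: S1→Large; S2→Medium; S3→Small; S4→Large; S5→Large.
The unique mutual best reply is (S1, Large), giving (10, 10).
Alto's commitment gain: 10 − 10 = 0.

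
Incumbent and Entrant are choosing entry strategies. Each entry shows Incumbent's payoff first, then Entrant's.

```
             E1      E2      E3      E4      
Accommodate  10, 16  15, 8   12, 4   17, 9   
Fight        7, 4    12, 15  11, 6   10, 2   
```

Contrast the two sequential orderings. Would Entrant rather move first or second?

If Incumbent leads: Entrant's best replies are Accommodate→E1, Fight→E2; Incumbent's induced payoffs 10, 12; outcome (Fight, E2), payoffs (12, 15).
If Entrant leads: Incumbent's best replies are E1→Accommodate, E2→Accommodate, E3→Accommodate, E4→Accommodate; Entrant's induced payoffs 16, 8, 4, 9; outcome (Accommodate, E1), payoffs (10, 16).
Entrant gets 16 moving first and 15 moving second, so Entrant prefers to move first.

first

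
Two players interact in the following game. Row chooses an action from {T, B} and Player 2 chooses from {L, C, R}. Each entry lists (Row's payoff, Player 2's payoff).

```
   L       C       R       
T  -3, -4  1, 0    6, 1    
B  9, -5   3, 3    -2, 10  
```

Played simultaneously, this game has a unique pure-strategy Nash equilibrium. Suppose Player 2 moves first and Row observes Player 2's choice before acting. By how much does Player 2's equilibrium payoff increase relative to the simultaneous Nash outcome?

2

Backward induction with Player 2 moving first.
- L: Row compares -3, 9 and picks B; Player 2 would get -5.
- C: Row compares 1, 3 and picks B; Player 2 would get 3.
- R: Row compares 6, -2 and picks T; Player 2 would get 1.
Maximizing over -5, 3, 1, Player 2 chooses C. Subgame-perfect outcome: (B, C) with payoffs (3, 3).
For the simultaneous game, intersect best replies.
Row's best replies: L→B; C→B; R→T.
Player 2's best replies: T→R; B→R.
Only (T, R) has each player best-responding; Nash payoffs (6, 1).
Player 2's commitment gain: 3 − 1 = 2.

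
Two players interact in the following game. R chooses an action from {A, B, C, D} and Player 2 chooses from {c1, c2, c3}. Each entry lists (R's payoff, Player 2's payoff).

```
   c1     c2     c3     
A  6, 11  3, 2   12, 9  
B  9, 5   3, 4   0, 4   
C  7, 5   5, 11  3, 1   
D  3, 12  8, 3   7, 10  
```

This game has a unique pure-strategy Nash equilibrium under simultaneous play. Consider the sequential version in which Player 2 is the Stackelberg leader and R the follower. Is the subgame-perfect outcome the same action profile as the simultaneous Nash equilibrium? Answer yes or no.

no

Backward induction with Player 2 moving first.
- c1: BR = B, leader payoff 5.
- c2: BR = D, leader payoff 3.
- c3: BR = A, leader payoff 9.
Maximizing over 5, 3, 9, Player 2 chooses c3. Subgame-perfect outcome: (A, c3) with payoffs (12, 9).
For the simultaneous game, intersect best replies.
R's best replies: c1→B; c2→D; c3→A.
Player 2's best replies: A→c1; B→c1; C→c2; D→c1.
Only (B, c1) has each player best-responding; Nash payoffs (9, 5).
Sequential outcome (A, c3) differs from the Nash profile (B, c1).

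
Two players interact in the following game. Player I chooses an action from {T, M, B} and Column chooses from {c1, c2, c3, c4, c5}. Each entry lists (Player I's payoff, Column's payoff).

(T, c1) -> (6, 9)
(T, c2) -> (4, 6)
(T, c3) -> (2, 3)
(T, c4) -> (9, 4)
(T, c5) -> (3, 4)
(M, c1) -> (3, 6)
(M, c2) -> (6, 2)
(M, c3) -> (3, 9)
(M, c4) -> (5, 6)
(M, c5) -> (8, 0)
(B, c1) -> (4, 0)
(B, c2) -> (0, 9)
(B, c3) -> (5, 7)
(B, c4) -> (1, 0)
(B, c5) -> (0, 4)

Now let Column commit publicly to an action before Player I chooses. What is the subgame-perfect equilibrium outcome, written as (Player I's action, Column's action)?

(T, c1)

Backward induction with Column moving first.
- c1: BR = T, leader payoff 9.
- c2: BR = M, leader payoff 2.
- c3: BR = B, leader payoff 7.
- c4: BR = T, leader payoff 4.
- c5: BR = M, leader payoff 0.
Column's induced payoffs are 9, 2, 7, 4, 0, so Column commits to c1. Subgame-perfect outcome: (T, c1) with payoffs (6, 9).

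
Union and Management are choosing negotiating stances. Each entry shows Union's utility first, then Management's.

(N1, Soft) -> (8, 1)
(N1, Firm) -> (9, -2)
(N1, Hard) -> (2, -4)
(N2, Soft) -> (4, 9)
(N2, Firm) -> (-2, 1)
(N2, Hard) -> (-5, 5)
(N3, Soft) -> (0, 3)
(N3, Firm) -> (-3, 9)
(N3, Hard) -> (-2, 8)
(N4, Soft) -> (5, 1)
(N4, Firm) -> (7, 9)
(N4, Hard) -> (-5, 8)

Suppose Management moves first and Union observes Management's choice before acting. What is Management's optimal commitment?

Soft

Solve by backward induction (Management leads).
- Soft: Union compares 8, 4, 0, 5 and picks N1; Management would get 1.
- Firm: Union compares 9, -2, -3, 7 and picks N1; Management would get -2.
- Hard: Union compares 2, -5, -2, -5 and picks N1; Management would get -4.
Among 1, -2, -4, the best is 1 at Soft. Subgame-perfect outcome: (N1, Soft) with payoffs (8, 1).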